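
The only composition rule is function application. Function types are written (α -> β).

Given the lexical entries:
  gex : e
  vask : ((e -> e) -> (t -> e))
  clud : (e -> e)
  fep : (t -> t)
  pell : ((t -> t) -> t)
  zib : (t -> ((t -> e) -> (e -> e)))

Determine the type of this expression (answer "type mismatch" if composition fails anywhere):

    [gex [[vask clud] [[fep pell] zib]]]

e

At [vask clud], vask : ((e -> e) -> (t -> e)) takes clud : (e -> e), giving (t -> e).
At [fep pell], pell : ((t -> t) -> t) takes fep : (t -> t), giving t.
At [[fep pell] zib], zib : (t -> ((t -> e) -> (e -> e))) takes [fep pell] : t, giving ((t -> e) -> (e -> e)).
At [[vask clud] [[fep pell] zib]], [[fep pell] zib] : ((t -> e) -> (e -> e)) takes [vask clud] : (t -> e), giving (e -> e).
At [gex [[vask clud] [[fep pell] zib]]], [[vask clud] [[fep pell] zib]] : (e -> e) takes gex : e, giving e.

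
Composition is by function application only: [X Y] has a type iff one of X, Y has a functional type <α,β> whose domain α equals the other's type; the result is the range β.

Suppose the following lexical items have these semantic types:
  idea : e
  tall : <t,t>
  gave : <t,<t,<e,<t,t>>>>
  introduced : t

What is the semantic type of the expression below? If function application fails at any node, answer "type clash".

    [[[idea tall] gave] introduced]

type clash

[idea tall]: e and <t,t> cannot combine by function application — type clash.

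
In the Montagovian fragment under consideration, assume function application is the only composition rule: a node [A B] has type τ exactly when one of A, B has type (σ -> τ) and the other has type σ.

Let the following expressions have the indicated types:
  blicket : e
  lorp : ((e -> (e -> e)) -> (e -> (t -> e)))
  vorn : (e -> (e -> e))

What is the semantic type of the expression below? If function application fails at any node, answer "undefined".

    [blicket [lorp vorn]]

[lorp vorn] — lorp of type ((e -> (e -> e)) -> (e -> (t -> e))) combines with vorn of type (e -> (e -> e)): type (e -> (t -> e)).
[blicket [lorp vorn]] — [lorp vorn] of type (e -> (t -> e)) combines with blicket of type e: type (t -> e).

(t -> e)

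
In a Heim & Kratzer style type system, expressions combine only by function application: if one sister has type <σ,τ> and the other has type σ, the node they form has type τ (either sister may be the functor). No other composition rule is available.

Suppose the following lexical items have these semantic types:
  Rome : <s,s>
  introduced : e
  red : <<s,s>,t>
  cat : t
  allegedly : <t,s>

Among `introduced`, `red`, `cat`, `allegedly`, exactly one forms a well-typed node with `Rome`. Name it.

red

introduced : e — no; Rome wants s, and introduced wants nothing (atomic).
red — combines: red : <<s,s>,t> takes Rome : <s,s> as argument, giving t.
cat : t — no; Rome wants s, and cat wants nothing (atomic).
allegedly : <t,s> — no; Rome wants s, and allegedly wants t.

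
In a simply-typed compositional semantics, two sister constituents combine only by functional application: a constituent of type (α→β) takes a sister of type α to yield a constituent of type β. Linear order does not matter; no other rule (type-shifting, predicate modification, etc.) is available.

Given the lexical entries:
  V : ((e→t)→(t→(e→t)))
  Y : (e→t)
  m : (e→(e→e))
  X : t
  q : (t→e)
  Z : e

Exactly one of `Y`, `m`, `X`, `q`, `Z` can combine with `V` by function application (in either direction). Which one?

Y

Y — combines: V : ((e→t)→(t→(e→t))) takes Y : (e→t) as argument, giving (t→(e→t)).
m : (e→(e→e)) — no; V wants (e→t), and m wants e.
X : t — no; V wants (e→t), and X wants nothing (atomic).
q : (t→e) — no; V wants (e→t), and q wants t.
Z : e — no; V wants (e→t), and Z wants nothing (atomic).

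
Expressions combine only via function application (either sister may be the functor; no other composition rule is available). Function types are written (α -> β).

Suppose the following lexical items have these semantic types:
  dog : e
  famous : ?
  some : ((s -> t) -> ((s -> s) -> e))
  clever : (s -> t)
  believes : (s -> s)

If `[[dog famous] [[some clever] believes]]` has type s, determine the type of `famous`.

(e -> (e -> s))

[[dog famous] [[some clever] believes]] is required to be s. [[some clever] believes] : e cannot yield s as functor, so [dog famous] : (e -> s).
[dog famous] is required to be (e -> s). dog : e cannot yield (e -> s) as functor, so famous : (e -> (e -> s)).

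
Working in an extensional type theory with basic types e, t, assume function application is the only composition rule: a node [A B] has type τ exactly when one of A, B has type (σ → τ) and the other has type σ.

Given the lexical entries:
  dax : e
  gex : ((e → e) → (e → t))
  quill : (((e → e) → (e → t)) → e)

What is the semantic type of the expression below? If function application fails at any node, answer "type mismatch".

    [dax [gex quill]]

[gex quill]: quill is (((e → e) → (e → t)) → e), gex is ((e → e) → (e → t)); result e.
[dax [gex quill]]: e and e cannot combine by function application — type clash.

type mismatch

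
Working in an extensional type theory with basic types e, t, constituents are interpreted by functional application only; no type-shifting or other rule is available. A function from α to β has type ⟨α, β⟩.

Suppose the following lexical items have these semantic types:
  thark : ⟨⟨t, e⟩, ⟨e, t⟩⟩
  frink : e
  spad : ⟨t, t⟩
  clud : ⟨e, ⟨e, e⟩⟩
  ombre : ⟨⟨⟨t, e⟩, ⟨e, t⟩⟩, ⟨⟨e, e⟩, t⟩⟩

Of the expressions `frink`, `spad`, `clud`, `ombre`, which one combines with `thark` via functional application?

frink : e — thark needs ⟨t, e⟩; frink needs nothing (atomic); neither fits.
spad : ⟨t, t⟩ — thark needs ⟨t, e⟩; spad needs t; neither fits.
clud : ⟨e, ⟨e, e⟩⟩ — thark needs ⟨t, e⟩; clud needs e; neither fits.
ombre — combines: ombre : ⟨⟨⟨t, e⟩, ⟨e, t⟩⟩, ⟨⟨e, e⟩, t⟩⟩ takes thark : ⟨⟨t, e⟩, ⟨e, t⟩⟩ as argument, giving ⟨⟨e, e⟩, t⟩.

ombre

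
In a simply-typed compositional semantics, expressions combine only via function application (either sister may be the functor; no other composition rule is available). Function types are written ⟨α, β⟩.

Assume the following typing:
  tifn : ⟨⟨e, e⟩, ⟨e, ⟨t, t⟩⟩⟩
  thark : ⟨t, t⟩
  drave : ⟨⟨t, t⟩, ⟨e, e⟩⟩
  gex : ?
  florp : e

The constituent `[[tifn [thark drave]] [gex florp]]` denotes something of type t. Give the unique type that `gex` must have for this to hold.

⟨e, ⟨⟨e, ⟨t, t⟩⟩, t⟩⟩

[[tifn [thark drave]] [gex florp]] must have type t. The sister [tifn [thark drave]] has type ⟨e, ⟨t, t⟩⟩; that is not a function onto t, so [gex florp] must be the functor, of type ⟨⟨e, ⟨t, t⟩⟩, t⟩.
[gex florp] must have type ⟨⟨e, ⟨t, t⟩⟩, t⟩. The sister florp has type e; that is not a function onto ⟨⟨e, ⟨t, t⟩⟩, t⟩, so gex must be the functor, of type ⟨e, ⟨⟨e, ⟨t, t⟩⟩, t⟩⟩.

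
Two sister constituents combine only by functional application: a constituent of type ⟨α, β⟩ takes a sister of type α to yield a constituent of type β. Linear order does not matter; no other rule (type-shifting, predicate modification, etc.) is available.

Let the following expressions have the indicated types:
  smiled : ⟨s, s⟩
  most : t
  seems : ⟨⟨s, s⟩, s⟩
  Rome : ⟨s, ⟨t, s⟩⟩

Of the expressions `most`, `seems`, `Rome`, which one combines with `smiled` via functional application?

seems

most : t — does not combine with smiled.
seems — combines: seems : ⟨⟨s, s⟩, s⟩ takes smiled : ⟨s, s⟩ as argument, giving s.
Rome : ⟨s, ⟨t, s⟩⟩ — does not combine with smiled.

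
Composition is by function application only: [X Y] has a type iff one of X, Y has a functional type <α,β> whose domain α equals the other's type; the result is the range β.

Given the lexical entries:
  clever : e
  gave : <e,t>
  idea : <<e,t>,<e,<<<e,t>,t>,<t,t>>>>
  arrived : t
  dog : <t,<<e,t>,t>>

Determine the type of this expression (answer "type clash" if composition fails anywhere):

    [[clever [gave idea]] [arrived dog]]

[gave idea]: functor idea : <<e,t>,<e,<<<e,t>,t>,<t,t>>>>, argument gave : <e,t>; result <e,<<<e,t>,t>,<t,t>>>.
[clever [gave idea]]: functor [gave idea] : <e,<<<e,t>,t>,<t,t>>>, argument clever : e; result <<<e,t>,t>,<t,t>>.
[arrived dog]: functor dog : <t,<<e,t>,t>>, argument arrived : t; result <<e,t>,t>.
[[clever [gave idea]] [arrived dog]]: functor [clever [gave idea]] : <<<e,t>,t>,<t,t>>, argument [arrived dog] : <<e,t>,t>; result <t,t>.

<t,t>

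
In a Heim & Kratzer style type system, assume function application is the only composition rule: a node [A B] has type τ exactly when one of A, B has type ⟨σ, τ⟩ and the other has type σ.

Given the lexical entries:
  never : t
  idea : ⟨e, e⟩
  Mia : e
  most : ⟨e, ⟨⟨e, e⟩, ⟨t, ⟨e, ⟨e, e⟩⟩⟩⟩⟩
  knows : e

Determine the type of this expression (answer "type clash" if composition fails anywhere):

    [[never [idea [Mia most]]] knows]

⟨e, e⟩

At [Mia most], most : ⟨e, ⟨⟨e, e⟩, ⟨t, ⟨e, ⟨e, e⟩⟩⟩⟩⟩ takes Mia : e, giving ⟨⟨e, e⟩, ⟨t, ⟨e, ⟨e, e⟩⟩⟩⟩.
At [idea [Mia most]], [Mia most] : ⟨⟨e, e⟩, ⟨t, ⟨e, ⟨e, e⟩⟩⟩⟩ takes idea : ⟨e, e⟩, giving ⟨t, ⟨e, ⟨e, e⟩⟩⟩.
At [never [idea [Mia most]]], [idea [Mia most]] : ⟨t, ⟨e, ⟨e, e⟩⟩⟩ takes never : t, giving ⟨e, ⟨e, e⟩⟩.
At [[never [idea [Mia most]]] knows], [never [idea [Mia most]]] : ⟨e, ⟨e, e⟩⟩ takes knows : e, giving ⟨e, e⟩.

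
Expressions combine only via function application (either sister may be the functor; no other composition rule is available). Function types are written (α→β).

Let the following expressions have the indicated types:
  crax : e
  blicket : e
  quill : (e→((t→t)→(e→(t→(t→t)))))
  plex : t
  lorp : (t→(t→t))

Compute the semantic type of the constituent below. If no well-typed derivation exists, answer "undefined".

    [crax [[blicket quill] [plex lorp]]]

At [blicket quill], quill : (e→((t→t)→(e→(t→(t→t))))) takes blicket : e, giving ((t→t)→(e→(t→(t→t)))).
At [plex lorp], lorp : (t→(t→t)) takes plex : t, giving (t→t).
At [[blicket quill] [plex lorp]], [blicket quill] : ((t→t)→(e→(t→(t→t)))) takes [plex lorp] : (t→t), giving (e→(t→(t→t))).
At [crax [[blicket quill] [plex lorp]]], [[blicket quill] [plex lorp]] : (e→(t→(t→t))) takes crax : e, giving (t→(t→t)).

(t→(t→t))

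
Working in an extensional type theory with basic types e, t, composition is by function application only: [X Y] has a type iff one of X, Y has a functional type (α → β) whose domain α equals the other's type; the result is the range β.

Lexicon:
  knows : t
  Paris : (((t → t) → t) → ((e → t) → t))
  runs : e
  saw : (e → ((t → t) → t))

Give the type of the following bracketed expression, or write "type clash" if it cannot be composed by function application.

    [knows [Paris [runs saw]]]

[runs saw] — saw of type (e → ((t → t) → t)) combines with runs of type e: type ((t → t) → t).
[Paris [runs saw]] — Paris of type (((t → t) → t) → ((e → t) → t)) combines with [runs saw] of type ((t → t) → t): type ((e → t) → t).
[knows [Paris [runs saw]]]: t with ((e → t) → t) — neither is a function whose domain matches the other; composition fails here.

type clash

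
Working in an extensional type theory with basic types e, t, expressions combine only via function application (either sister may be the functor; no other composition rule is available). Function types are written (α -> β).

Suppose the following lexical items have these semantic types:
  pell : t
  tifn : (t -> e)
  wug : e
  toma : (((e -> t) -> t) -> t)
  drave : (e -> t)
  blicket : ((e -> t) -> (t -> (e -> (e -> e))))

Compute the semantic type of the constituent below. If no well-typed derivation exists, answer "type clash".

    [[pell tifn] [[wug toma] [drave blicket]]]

type clash

[pell tifn] — tifn of type (t -> e) combines with pell of type t: type e.
At [wug toma]: neither e nor (((e -> t) -> t) -> t) can take the other as argument; the node is ill-typed.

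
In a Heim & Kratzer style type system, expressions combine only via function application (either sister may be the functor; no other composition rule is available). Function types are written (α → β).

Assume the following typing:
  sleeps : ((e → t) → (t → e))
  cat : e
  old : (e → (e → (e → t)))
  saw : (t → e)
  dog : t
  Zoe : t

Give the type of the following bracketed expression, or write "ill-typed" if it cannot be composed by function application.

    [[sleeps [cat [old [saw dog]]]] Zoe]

At [saw dog], saw : (t → e) takes dog : t, giving e.
At [old [saw dog]], old : (e → (e → (e → t))) takes [saw dog] : e, giving (e → (e → t)).
At [cat [old [saw dog]]], [old [saw dog]] : (e → (e → t)) takes cat : e, giving (e → t).
At [sleeps [cat [old [saw dog]]]], sleeps : ((e → t) → (t → e)) takes [cat [old [saw dog]]] : (e → t), giving (t → e).
At [[sleeps [cat [old [saw dog]]]] Zoe], [sleeps [cat [old [saw dog]]]] : (t → e) takes Zoe : t, giving e.

e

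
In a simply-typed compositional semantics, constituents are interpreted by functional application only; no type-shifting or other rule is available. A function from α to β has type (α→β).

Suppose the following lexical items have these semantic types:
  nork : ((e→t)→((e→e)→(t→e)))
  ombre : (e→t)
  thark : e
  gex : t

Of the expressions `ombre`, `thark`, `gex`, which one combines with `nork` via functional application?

ombre — combines: nork : ((e→t)→((e→e)→(t→e))) takes ombre : (e→t) as argument, giving ((e→e)→(t→e)).
thark : e — no; nork wants (e→t), and thark wants nothing (atomic).
gex : t — no; nork wants (e→t), and gex wants nothing (atomic).

ombre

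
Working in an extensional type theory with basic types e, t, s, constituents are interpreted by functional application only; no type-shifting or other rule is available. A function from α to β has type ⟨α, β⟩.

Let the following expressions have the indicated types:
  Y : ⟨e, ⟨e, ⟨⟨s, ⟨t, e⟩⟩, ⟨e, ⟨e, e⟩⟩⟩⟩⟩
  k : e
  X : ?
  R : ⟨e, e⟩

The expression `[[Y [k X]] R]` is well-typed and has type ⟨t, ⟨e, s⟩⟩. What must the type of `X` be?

For [[Y [k X]] R] to have type ⟨t, ⟨e, s⟩⟩ with R of type ⟨e, e⟩, [Y [k X]] must be the function: [Y [k X]] : ⟨⟨e, e⟩, ⟨t, ⟨e, s⟩⟩⟩.
For [Y [k X]] to have type ⟨⟨e, e⟩, ⟨t, ⟨e, s⟩⟩⟩ with Y of type ⟨e, ⟨e, ⟨⟨s, ⟨t, e⟩⟩, ⟨e, ⟨e, e⟩⟩⟩⟩⟩, [k X] must be the function: [k X] : ⟨⟨e, ⟨e, ⟨⟨s, ⟨t, e⟩⟩, ⟨e, ⟨e, e⟩⟩⟩⟩⟩, ⟨⟨e, e⟩, ⟨t, ⟨e, s⟩⟩⟩⟩.
For [k X] to have type ⟨⟨e, ⟨e, ⟨⟨s, ⟨t, e⟩⟩, ⟨e, ⟨e, e⟩⟩⟩⟩⟩, ⟨⟨e, e⟩, ⟨t, ⟨e, s⟩⟩⟩⟩ with k of type e, X must be the function: X : ⟨e, ⟨⟨e, ⟨e, ⟨⟨s, ⟨t, e⟩⟩, ⟨e, ⟨e, e⟩⟩⟩⟩⟩, ⟨⟨e, e⟩, ⟨t, ⟨e, s⟩⟩⟩⟩⟩.

⟨e, ⟨⟨e, ⟨e, ⟨⟨s, ⟨t, e⟩⟩, ⟨e, ⟨e, e⟩⟩⟩⟩⟩, ⟨⟨e, e⟩, ⟨t, ⟨e, s⟩⟩⟩⟩⟩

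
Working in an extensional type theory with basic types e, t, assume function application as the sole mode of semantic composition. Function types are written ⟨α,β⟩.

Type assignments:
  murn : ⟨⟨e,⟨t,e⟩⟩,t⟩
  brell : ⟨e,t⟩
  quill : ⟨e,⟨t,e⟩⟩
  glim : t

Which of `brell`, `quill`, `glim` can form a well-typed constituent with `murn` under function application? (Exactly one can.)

quill

brell : ⟨e,t⟩ — murn needs ⟨e,⟨t,e⟩⟩; brell needs e; neither fits.
quill — combines: murn : ⟨⟨e,⟨t,e⟩⟩,t⟩ takes quill : ⟨e,⟨t,e⟩⟩ as argument, giving t.
glim : t — murn needs ⟨e,⟨t,e⟩⟩; glim needs nothing (atomic); neither fits.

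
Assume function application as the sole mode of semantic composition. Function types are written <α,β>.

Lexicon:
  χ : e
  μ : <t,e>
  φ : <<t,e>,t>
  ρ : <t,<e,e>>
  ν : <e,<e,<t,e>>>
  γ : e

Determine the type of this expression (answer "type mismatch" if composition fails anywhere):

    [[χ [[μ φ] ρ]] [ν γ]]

<t,e>

[μ φ]: <<t,e>,t> applied to <t,e> yields t.
[[μ φ] ρ]: <t,<e,e>> applied to t yields <e,e>.
[χ [[μ φ] ρ]]: <e,e> applied to e yields e.
[ν γ]: <e,<e,<t,e>>> applied to e yields <e,<t,e>>.
[[χ [[μ φ] ρ]] [ν γ]]: <e,<t,e>> applied to e yields <t,e>.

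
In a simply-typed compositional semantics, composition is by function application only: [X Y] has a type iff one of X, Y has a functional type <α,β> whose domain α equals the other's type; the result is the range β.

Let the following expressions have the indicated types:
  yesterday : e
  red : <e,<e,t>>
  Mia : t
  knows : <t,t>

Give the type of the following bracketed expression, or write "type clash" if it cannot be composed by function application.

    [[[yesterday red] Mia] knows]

[yesterday red]: functor red : <e,<e,t>>, argument yesterday : e; result <e,t>.
At [[yesterday red] Mia]: neither <e,t> nor t can take the other as argument; the node is ill-typed.

type clash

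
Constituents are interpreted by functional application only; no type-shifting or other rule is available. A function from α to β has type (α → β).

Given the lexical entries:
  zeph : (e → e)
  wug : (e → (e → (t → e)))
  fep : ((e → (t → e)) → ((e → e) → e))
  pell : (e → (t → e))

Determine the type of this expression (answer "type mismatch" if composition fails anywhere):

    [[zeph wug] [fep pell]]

type mismatch

At [zeph wug]: neither (e → e) nor (e → (e → (t → e))) can take the other as argument; the node is ill-typed.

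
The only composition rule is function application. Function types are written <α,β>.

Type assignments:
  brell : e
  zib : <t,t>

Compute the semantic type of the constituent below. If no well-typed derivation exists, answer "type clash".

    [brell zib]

type clash

[brell zib]: e with <t,t> — neither is a function whose domain matches the other; composition fails here.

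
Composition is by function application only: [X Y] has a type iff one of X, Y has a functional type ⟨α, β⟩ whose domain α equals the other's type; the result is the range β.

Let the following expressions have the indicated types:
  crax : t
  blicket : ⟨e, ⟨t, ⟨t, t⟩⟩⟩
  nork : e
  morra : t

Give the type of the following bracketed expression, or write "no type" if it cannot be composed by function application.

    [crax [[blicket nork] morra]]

t

[blicket nork]: ⟨e, ⟨t, ⟨t, t⟩⟩⟩ applied to e yields ⟨t, ⟨t, t⟩⟩.
[[blicket nork] morra]: ⟨t, ⟨t, t⟩⟩ applied to t yields ⟨t, t⟩.
[crax [[blicket nork] morra]]: ⟨t, t⟩ applied to t yields t.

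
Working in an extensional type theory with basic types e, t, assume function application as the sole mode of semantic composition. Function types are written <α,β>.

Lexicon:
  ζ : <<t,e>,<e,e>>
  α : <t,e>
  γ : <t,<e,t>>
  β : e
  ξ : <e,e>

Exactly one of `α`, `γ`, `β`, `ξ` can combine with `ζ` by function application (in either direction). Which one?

α — combines: ζ : <<t,e>,<e,e>> takes α : <t,e> as argument, giving <e,e>.
γ : <t,<e,t>> — does not combine with ζ.
β : e — does not combine with ζ.
ξ : <e,e> — does not combine with ζ.

α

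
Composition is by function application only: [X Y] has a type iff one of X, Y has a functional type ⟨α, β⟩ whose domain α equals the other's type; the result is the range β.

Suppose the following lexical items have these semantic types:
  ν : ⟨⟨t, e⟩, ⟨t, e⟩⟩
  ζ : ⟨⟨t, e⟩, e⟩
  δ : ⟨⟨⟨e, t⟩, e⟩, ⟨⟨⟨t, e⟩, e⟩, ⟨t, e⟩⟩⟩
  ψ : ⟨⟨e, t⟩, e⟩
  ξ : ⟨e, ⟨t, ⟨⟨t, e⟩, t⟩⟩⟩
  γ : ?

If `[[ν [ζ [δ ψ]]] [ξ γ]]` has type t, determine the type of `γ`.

For [[ν [ζ [δ ψ]]] [ξ γ]] to have type t with [ν [ζ [δ ψ]]] of type ⟨t, e⟩, [ξ γ] must be the function: [ξ γ] : ⟨⟨t, e⟩, t⟩.
For [ξ γ] to have type ⟨⟨t, e⟩, t⟩ with ξ of type ⟨e, ⟨t, ⟨⟨t, e⟩, t⟩⟩⟩, γ must be the function: γ : ⟨⟨e, ⟨t, ⟨⟨t, e⟩, t⟩⟩⟩, ⟨⟨t, e⟩, t⟩⟩.

⟨⟨e, ⟨t, ⟨⟨t, e⟩, t⟩⟩⟩, ⟨⟨t, e⟩, t⟩⟩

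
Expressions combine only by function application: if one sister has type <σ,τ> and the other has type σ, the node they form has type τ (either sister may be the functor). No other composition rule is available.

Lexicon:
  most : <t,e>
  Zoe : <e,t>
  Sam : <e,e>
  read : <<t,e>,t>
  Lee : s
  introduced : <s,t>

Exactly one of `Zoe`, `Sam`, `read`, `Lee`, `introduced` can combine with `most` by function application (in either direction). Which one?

Zoe : <e,t> — no; most wants t, and Zoe wants e.
Sam : <e,e> — no; most wants t, and Sam wants e.
read — combines: read : <<t,e>,t> takes most : <t,e> as argument, giving t.
Lee : s — no; most wants t, and Lee wants nothing (atomic).
introduced : <s,t> — no; most wants t, and introduced wants s.

read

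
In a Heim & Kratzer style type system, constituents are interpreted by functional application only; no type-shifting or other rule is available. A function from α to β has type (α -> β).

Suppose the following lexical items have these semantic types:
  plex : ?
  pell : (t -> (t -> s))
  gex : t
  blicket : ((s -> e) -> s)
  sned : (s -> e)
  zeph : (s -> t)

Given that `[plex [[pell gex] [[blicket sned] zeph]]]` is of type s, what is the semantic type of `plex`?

For [plex [[pell gex] [[blicket sned] zeph]]] to have type s with [[pell gex] [[blicket sned] zeph]] of type s, plex must be the function: plex : (s -> s).

(s -> s)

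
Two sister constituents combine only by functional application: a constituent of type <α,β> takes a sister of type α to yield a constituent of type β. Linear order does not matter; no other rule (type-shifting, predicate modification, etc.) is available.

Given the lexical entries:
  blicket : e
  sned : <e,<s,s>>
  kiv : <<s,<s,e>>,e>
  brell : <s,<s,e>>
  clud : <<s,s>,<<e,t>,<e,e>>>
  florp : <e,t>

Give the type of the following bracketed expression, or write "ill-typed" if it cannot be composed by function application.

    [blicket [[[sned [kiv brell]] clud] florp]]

e

[kiv brell] — kiv of type <<s,<s,e>>,e> combines with brell of type <s,<s,e>>: type e.
[sned [kiv brell]] — sned of type <e,<s,s>> combines with [kiv brell] of type e: type <s,s>.
[[sned [kiv brell]] clud] — clud of type <<s,s>,<<e,t>,<e,e>>> combines with [sned [kiv brell]] of type <s,s>: type <<e,t>,<e,e>>.
[[[sned [kiv brell]] clud] florp] — [[sned [kiv brell]] clud] of type <<e,t>,<e,e>> combines with florp of type <e,t>: type <e,e>.
[blicket [[[sned [kiv brell]] clud] florp]] — [[[sned [kiv brell]] clud] florp] of type <e,e> combines with blicket of type e: type e.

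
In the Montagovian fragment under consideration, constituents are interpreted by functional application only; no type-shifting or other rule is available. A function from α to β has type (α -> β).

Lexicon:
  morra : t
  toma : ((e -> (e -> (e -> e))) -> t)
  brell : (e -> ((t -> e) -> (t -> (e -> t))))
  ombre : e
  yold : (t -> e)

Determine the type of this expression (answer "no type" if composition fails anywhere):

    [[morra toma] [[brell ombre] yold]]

no type

[morra toma]: t with ((e -> (e -> (e -> e))) -> t) — neither is a function whose domain matches the other; composition fails here.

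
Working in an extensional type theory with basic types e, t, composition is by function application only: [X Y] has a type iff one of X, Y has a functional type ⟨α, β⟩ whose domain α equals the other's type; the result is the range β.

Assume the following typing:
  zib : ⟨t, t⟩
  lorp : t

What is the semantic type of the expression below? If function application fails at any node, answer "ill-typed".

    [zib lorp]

[zib lorp]: functor zib : ⟨t, t⟩, argument lorp : t; result t.

t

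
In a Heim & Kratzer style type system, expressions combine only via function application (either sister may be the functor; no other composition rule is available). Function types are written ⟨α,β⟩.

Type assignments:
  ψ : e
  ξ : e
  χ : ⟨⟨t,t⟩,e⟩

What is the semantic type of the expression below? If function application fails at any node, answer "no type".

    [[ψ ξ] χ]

At [ψ ξ]: neither e nor e can take the other as argument; the node is ill-typed.

no type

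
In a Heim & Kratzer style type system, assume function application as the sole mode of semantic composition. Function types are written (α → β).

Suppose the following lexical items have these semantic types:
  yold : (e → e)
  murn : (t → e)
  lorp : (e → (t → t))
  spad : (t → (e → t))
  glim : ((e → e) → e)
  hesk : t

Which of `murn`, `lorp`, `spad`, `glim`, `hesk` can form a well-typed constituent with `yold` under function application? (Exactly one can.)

glim

murn : (t → e) — does not combine with yold.
lorp : (e → (t → t)) — does not combine with yold.
spad : (t → (e → t)) — does not combine with yold.
glim — combines: glim : ((e → e) → e) takes yold : (e → e) as argument, giving e.
hesk : t — does not combine with yold.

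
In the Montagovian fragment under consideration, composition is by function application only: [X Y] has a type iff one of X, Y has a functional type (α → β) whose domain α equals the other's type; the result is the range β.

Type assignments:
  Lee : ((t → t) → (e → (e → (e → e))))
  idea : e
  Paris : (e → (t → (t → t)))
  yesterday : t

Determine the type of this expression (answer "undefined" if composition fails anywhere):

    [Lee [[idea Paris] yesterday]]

(e → (e → (e → e)))

[idea Paris] — Paris of type (e → (t → (t → t))) combines with idea of type e: type (t → (t → t)).
[[idea Paris] yesterday] — [idea Paris] of type (t → (t → t)) combines with yesterday of type t: type (t → t).
[Lee [[idea Paris] yesterday]] — Lee of type ((t → t) → (e → (e → (e → e)))) combines with [[idea Paris] yesterday] of type (t → t): type (e → (e → (e → e))).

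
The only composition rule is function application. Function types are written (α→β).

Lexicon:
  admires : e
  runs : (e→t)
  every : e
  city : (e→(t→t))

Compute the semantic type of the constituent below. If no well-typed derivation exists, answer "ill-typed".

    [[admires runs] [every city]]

[admires runs]: functor runs : (e→t), argument admires : e; result t.
[every city]: functor city : (e→(t→t)), argument every : e; result (t→t).
[[admires runs] [every city]]: functor [every city] : (t→t), argument [admires runs] : t; result t.

t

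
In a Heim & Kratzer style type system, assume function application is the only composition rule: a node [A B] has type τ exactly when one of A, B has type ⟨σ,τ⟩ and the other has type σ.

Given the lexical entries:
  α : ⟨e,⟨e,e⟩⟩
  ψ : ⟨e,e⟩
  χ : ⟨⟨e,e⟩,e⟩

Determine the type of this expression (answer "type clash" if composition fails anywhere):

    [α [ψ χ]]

[ψ χ]: ⟨⟨e,e⟩,e⟩ applied to ⟨e,e⟩ yields e.
[α [ψ χ]]: ⟨e,⟨e,e⟩⟩ applied to e yields ⟨e,e⟩.

⟨e,e⟩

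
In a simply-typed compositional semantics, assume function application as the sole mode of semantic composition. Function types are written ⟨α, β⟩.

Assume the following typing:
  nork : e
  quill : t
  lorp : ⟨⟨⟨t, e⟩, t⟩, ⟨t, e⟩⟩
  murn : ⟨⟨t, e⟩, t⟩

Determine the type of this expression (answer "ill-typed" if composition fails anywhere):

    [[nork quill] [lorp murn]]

ill-typed

[nork quill]: e and t cannot combine by function application — type clash.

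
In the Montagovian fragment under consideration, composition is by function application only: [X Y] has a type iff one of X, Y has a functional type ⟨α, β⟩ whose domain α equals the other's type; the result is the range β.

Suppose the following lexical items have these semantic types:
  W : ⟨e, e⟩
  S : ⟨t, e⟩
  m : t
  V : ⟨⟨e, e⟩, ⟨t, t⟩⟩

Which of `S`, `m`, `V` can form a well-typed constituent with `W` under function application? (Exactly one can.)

S : ⟨t, e⟩ — no; W wants e, and S wants t.
m : t — no; W wants e, and m wants nothing (atomic).
V — combines: V : ⟨⟨e, e⟩, ⟨t, t⟩⟩ takes W : ⟨e, e⟩ as argument, giving ⟨t, t⟩.

V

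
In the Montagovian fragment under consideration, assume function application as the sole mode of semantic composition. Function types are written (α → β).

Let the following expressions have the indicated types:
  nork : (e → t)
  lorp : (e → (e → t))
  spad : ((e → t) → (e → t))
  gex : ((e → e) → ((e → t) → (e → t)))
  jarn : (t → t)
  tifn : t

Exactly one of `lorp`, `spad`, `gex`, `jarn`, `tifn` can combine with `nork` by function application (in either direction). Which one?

lorp : (e → (e → t)) — no; nork wants e, and lorp wants e.
spad — combines: spad : ((e → t) → (e → t)) takes nork : (e → t) as argument, giving (e → t).
gex : ((e → e) → ((e → t) → (e → t))) — no; nork wants e, and gex wants (e → e).
jarn : (t → t) — no; nork wants e, and jarn wants t.
tifn : t — no; nork wants e, and tifn wants nothing (atomic).

spad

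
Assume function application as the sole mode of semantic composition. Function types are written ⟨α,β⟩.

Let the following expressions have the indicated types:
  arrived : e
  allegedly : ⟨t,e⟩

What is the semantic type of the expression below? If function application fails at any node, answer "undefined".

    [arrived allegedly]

At [arrived allegedly]: neither e nor ⟨t,e⟩ can take the other as argument; the node is ill-typed.

undefined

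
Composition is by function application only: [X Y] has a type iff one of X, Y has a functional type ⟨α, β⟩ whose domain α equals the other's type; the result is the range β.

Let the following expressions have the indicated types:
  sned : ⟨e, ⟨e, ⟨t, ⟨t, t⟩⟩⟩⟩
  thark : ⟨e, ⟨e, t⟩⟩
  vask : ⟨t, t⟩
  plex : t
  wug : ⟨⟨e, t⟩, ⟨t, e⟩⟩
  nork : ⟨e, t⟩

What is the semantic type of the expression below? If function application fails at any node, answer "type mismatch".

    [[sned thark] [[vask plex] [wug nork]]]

type mismatch

[sned thark]: ⟨e, ⟨e, ⟨t, ⟨t, t⟩⟩⟩⟩ and ⟨e, ⟨e, t⟩⟩ cannot combine by function application — type clash.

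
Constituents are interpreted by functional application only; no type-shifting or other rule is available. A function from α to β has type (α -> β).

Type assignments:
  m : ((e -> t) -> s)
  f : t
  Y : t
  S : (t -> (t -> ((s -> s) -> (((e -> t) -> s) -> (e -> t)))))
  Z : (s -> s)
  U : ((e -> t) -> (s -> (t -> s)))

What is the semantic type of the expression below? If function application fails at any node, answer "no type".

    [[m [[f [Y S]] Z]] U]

[Y S]: (t -> (t -> ((s -> s) -> (((e -> t) -> s) -> (e -> t))))) applied to t yields (t -> ((s -> s) -> (((e -> t) -> s) -> (e -> t)))).
[f [Y S]]: (t -> ((s -> s) -> (((e -> t) -> s) -> (e -> t)))) applied to t yields ((s -> s) -> (((e -> t) -> s) -> (e -> t))).
[[f [Y S]] Z]: ((s -> s) -> (((e -> t) -> s) -> (e -> t))) applied to (s -> s) yields (((e -> t) -> s) -> (e -> t)).
[m [[f [Y S]] Z]]: (((e -> t) -> s) -> (e -> t)) applied to ((e -> t) -> s) yields (e -> t).
[[m [[f [Y S]] Z]] U]: ((e -> t) -> (s -> (t -> s))) applied to (e -> t) yields (s -> (t -> s)).

(s -> (t -> s))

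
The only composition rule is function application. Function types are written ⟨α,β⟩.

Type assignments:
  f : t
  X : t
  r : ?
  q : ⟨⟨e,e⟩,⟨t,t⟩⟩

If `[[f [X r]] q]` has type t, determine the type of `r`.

[[f [X r]] q] must have type t. The sister q has type ⟨⟨e,e⟩,⟨t,t⟩⟩; that is not a function onto t, so [f [X r]] must be the functor, of type ⟨⟨⟨e,e⟩,⟨t,t⟩⟩,t⟩.
[f [X r]] must have type ⟨⟨⟨e,e⟩,⟨t,t⟩⟩,t⟩. The sister f has type t; that is not a function onto ⟨⟨⟨e,e⟩,⟨t,t⟩⟩,t⟩, so [X r] must be the functor, of type ⟨t,⟨⟨⟨e,e⟩,⟨t,t⟩⟩,t⟩⟩.
[X r] must have type ⟨t,⟨⟨⟨e,e⟩,⟨t,t⟩⟩,t⟩⟩. The sister X has type t; that is not a function onto ⟨t,⟨⟨⟨e,e⟩,⟨t,t⟩⟩,t⟩⟩, so r must be the functor, of type ⟨t,⟨t,⟨⟨⟨e,e⟩,⟨t,t⟩⟩,t⟩⟩⟩.

⟨t,⟨t,⟨⟨⟨e,e⟩,⟨t,t⟩⟩,t⟩⟩⟩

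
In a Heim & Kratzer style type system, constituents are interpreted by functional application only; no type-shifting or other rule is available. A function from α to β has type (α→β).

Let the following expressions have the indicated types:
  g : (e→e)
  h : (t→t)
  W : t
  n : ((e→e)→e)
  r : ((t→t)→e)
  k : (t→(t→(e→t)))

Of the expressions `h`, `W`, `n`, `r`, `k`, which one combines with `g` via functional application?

h : (t→t) — g needs e; h needs t; neither fits.
W : t — g needs e; W needs nothing (atomic); neither fits.
n — combines: n : ((e→e)→e) takes g : (e→e) as argument, giving e.
r : ((t→t)→e) — g needs e; r needs (t→t); neither fits.
k : (t→(t→(e→t))) — g needs e; k needs t; neither fits.

n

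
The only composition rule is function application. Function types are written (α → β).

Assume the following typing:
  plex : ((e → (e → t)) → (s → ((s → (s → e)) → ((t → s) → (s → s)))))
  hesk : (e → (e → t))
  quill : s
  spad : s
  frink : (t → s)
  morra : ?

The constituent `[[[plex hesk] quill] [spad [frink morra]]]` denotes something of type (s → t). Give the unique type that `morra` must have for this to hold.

((t → s) → (s → (((s → (s → e)) → ((t → s) → (s → s))) → (s → t))))

For [[[plex hesk] quill] [spad [frink morra]]] to have type (s → t) with [[plex hesk] quill] of type ((s → (s → e)) → ((t → s) → (s → s))), [spad [frink morra]] must be the function: [spad [frink morra]] : (((s → (s → e)) → ((t → s) → (s → s))) → (s → t)).
For [spad [frink morra]] to have type (((s → (s → e)) → ((t → s) → (s → s))) → (s → t)) with spad of type s, [frink morra] must be the function: [frink morra] : (s → (((s → (s → e)) → ((t → s) → (s → s))) → (s → t))).
For [frink morra] to have type (s → (((s → (s → e)) → ((t → s) → (s → s))) → (s → t))) with frink of type (t → s), morra must be the function: morra : ((t → s) → (s → (((s → (s → e)) → ((t → s) → (s → s))) → (s → t)))).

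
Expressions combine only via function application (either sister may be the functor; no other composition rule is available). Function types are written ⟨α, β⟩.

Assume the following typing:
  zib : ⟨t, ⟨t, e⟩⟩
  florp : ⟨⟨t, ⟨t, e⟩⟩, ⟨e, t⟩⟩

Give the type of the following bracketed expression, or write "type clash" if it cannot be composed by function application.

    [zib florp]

⟨e, t⟩

[zib florp]: ⟨⟨t, ⟨t, e⟩⟩, ⟨e, t⟩⟩ applied to ⟨t, ⟨t, e⟩⟩ yields ⟨e, t⟩.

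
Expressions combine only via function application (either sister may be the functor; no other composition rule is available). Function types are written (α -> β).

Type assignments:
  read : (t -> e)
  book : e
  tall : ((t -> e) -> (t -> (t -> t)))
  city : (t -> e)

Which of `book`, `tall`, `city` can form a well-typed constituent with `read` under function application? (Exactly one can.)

tall

book : e — read needs t; book needs nothing (atomic); neither fits.
tall — combines: tall : ((t -> e) -> (t -> (t -> t))) takes read : (t -> e) as argument, giving (t -> (t -> t)).
city : (t -> e) — read needs t; city needs t; neither fits.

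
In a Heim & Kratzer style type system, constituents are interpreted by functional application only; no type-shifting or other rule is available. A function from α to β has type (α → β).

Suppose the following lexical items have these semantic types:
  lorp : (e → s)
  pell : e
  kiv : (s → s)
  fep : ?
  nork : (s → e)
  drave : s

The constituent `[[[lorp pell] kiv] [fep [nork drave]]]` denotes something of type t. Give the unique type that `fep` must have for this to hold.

(e → (s → t))

At [[[lorp pell] kiv] [fep [nork drave]]] (required: t): [[lorp pell] kiv] is s, which is not a function with range t; hence [fep [nork drave]] is the functor — type (s → t).
At [fep [nork drave]] (required: (s → t)): [nork drave] is e, which is not a function with range (s → t); hence fep is the functor — type (e → (s → t)).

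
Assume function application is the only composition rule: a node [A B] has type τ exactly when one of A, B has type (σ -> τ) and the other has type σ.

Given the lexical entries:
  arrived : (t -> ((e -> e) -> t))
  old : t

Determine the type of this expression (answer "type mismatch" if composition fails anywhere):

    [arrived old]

((e -> e) -> t)

[arrived old] — arrived of type (t -> ((e -> e) -> t)) combines with old of type t: type ((e -> e) -> t).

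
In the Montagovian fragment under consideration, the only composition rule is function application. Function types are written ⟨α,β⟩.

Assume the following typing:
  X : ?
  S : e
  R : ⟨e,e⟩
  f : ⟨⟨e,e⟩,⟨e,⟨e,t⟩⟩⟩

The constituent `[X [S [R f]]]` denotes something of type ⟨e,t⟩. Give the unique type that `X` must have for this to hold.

⟨⟨e,t⟩,⟨e,t⟩⟩

At [X [S [R f]]] (required: ⟨e,t⟩): [S [R f]] is ⟨e,t⟩, which is not a function with range ⟨e,t⟩; hence X is the functor — type ⟨⟨e,t⟩,⟨e,t⟩⟩.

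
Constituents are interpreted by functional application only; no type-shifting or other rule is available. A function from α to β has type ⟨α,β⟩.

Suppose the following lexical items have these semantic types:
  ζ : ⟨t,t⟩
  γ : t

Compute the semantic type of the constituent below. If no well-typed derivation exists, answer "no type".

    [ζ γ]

t

[ζ γ] — ζ of type ⟨t,t⟩ combines with γ of type t: type t.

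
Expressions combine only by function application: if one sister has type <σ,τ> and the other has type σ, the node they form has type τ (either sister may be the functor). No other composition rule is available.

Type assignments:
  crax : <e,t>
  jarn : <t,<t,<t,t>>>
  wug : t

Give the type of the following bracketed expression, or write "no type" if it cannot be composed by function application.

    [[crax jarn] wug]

[crax jarn]: <e,t> and <t,<t,<t,t>>> cannot combine by function application — type clash.

no type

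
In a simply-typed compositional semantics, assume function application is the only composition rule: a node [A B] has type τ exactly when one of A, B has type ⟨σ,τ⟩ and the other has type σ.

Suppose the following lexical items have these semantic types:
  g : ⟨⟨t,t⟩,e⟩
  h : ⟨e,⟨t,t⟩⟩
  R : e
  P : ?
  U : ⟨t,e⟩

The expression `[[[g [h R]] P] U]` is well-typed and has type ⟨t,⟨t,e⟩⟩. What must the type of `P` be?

⟨e,⟨⟨t,e⟩,⟨t,⟨t,e⟩⟩⟩⟩

For [[[g [h R]] P] U] to have type ⟨t,⟨t,e⟩⟩ with U of type ⟨t,e⟩, [[g [h R]] P] must be the function: [[g [h R]] P] : ⟨⟨t,e⟩,⟨t,⟨t,e⟩⟩⟩.
For [[g [h R]] P] to have type ⟨⟨t,e⟩,⟨t,⟨t,e⟩⟩⟩ with [g [h R]] of type e, P must be the function: P : ⟨e,⟨⟨t,e⟩,⟨t,⟨t,e⟩⟩⟩⟩.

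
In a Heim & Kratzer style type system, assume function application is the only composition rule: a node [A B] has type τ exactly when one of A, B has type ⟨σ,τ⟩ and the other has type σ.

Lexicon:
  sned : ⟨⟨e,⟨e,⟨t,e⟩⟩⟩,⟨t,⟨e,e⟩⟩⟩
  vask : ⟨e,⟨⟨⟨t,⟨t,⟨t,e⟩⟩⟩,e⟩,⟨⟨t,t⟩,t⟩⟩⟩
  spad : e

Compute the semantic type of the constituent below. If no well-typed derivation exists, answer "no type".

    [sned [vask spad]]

no type

At [vask spad], vask : ⟨e,⟨⟨⟨t,⟨t,⟨t,e⟩⟩⟩,e⟩,⟨⟨t,t⟩,t⟩⟩⟩ takes spad : e, giving ⟨⟨⟨t,⟨t,⟨t,e⟩⟩⟩,e⟩,⟨⟨t,t⟩,t⟩⟩.
At [sned [vask spad]]: neither ⟨⟨e,⟨e,⟨t,e⟩⟩⟩,⟨t,⟨e,e⟩⟩⟩ nor ⟨⟨⟨t,⟨t,⟨t,e⟩⟩⟩,e⟩,⟨⟨t,t⟩,t⟩⟩ can take the other as argument; the node is ill-typed.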